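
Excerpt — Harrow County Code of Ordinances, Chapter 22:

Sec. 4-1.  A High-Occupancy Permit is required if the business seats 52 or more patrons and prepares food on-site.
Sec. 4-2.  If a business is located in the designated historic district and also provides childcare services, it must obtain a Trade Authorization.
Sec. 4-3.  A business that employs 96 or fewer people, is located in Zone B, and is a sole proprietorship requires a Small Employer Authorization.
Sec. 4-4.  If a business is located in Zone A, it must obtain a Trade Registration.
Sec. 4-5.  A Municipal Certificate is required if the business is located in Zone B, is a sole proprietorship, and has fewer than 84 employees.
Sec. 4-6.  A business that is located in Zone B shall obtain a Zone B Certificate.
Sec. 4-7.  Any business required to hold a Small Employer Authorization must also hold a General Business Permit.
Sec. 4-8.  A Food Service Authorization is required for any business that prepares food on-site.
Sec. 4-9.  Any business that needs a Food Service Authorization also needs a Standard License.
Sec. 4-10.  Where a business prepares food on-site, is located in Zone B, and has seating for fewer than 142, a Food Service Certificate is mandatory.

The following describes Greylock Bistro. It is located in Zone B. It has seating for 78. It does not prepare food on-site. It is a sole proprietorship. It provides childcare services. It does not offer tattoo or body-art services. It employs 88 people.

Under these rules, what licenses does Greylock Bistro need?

Sec. 4-1. seating 78 ≥ 52; does not prepare food on-site → High-Occupancy Permit not required.
Sec. 4-2. is located in Zone B (not: is located in the designated historic district); provides childcare services → Trade Authorization not required.
Sec. 4-3. employees 88 ≤ 96; is located in Zone B; is a sole proprietorship → Small Employer Authorization required.
Sec. 4-4. is located in Zone B (not: is located in Zone A) → Trade Registration not required.
Sec. 4-5. is located in Zone B; is a sole proprietorship; employees 88 ≥ 84 → Municipal Certificate not required.
Sec. 4-6. is located in Zone B → Zone B Certificate required.
Sec. 4-7. Small Employer Authorization is required → General Business Permit also required.
Sec. 4-8. does not prepare food on-site → Food Service Authorization not required.
Sec. 4-9. Food Service Authorization is not required → no effect.
Sec. 4-10. does not prepare food on-site; is located in Zone B; seating 78 < 142 → Food Service Certificate not required.

General Business Permit, Small Employer Authorization, Zone B Certificate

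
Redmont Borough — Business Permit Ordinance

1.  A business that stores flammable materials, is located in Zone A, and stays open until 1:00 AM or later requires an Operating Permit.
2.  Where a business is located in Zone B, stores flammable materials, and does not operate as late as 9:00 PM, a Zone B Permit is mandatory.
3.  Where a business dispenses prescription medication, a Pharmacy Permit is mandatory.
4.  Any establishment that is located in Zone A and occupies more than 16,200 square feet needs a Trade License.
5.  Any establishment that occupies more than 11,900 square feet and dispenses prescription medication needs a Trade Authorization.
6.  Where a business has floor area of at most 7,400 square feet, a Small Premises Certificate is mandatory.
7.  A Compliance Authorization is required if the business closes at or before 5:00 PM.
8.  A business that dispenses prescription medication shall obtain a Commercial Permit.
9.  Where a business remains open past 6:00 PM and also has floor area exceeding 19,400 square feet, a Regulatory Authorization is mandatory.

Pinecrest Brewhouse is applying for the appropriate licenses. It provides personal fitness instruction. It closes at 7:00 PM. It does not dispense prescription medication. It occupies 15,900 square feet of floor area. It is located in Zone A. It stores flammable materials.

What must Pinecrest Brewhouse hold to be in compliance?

None

1. stores flammable materials; is located in Zone A; closes 7:00 PM, at/before 1:00 AM → Operating Permit not required.
2. is located in Zone A (not: is located in Zone B); stores flammable materials; closes 7:00 PM, at/before 9:00 PM → Zone B Permit not required.
3. does not dispense prescription medication → Pharmacy Permit not required.
4. is located in Zone A; floor area 15,900 square feet ≤ 16,200 square feet → Trade License not required.
5. floor area 15,900 square feet > 11,900 square feet; does not dispense prescription medication → Trade Authorization not required.
6. floor area 15,900 square feet > 7,400 square feet → Small Premises Certificate not required.
7. closes 7:00 PM, after 5:00 PM → Compliance Authorization not required.
8. does not dispense prescription medication → Commercial Permit not required.
9. closes 7:00 PM, after 6:00 PM; floor area 15,900 square feet ≤ 19,400 square feet → Regulatory Authorization not required.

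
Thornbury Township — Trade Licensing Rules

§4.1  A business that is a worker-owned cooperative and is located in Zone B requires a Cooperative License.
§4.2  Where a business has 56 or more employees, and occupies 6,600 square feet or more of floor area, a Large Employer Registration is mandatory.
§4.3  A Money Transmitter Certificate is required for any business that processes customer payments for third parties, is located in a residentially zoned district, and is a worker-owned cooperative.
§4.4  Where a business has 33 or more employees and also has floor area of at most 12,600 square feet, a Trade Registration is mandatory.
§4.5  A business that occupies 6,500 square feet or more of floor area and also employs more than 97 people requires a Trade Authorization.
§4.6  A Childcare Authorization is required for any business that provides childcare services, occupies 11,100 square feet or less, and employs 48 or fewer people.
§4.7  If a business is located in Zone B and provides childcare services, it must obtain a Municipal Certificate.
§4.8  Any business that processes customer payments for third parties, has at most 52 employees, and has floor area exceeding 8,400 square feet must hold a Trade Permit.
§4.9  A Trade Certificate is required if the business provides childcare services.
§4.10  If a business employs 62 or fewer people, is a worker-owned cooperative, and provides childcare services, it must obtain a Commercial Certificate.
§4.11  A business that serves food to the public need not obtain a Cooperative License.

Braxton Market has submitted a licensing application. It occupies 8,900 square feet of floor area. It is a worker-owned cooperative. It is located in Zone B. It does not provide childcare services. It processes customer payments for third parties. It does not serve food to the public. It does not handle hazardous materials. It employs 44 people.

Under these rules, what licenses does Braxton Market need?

Cooperative License, Trade Permit, Trade Registration

§4.1 is a worker-owned cooperative; is located in Zone B → Cooperative License required.
§4.2 employees 44 < 56; floor area 8,900 square feet ≥ 6,600 square feet → Large Employer Registration not required.
§4.3 processes customer payments for third parties; is located in Zone B (not: is located in a residentially zoned district); is a worker-owned cooperative → Money Transmitter Certificate not required.
§4.4 employees 44 ≥ 33; floor area 8,900 square feet ≤ 12,600 square feet → Trade Registration required.
§4.5 floor area 8,900 square feet ≥ 6,500 square feet; employees 44 ≤ 97 → Trade Authorization not required.
§4.6 does not provide childcare services; floor area 8,900 square feet ≤ 11,100 square feet; employees 44 ≤ 48 → Childcare Authorization not required.
§4.7 is located in Zone B; does not provide childcare services → Municipal Certificate not required.
§4.8 processes customer payments for third parties; employees 44 ≤ 52; floor area 8,900 square feet > 8,400 square feet → Trade Permit required.
§4.9 does not provide childcare services → Trade Certificate not required.
§4.10 employees 44 ≤ 62; is a worker-owned cooperative; does not provide childcare services → Commercial Certificate not required.
§4.11 does not serve food to the public → Cooperative License exemption does not apply.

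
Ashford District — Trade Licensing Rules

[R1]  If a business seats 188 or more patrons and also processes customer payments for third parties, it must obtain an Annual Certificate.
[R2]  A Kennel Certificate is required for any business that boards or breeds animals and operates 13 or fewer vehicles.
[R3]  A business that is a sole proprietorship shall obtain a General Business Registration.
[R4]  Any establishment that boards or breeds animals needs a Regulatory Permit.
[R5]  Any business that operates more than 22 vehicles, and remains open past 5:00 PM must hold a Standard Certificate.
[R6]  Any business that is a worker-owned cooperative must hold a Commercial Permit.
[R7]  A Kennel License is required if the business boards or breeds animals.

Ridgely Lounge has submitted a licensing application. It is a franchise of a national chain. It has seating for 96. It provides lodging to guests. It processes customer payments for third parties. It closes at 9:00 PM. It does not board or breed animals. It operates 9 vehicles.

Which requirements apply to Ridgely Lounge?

None

[R1] seating 96 < 188; processes customer payments for third parties → Annual Certificate not required.
[R2] does not board or breed animals; vehicles 9 ≤ 13 → Kennel Certificate not required.
[R3] is a franchise of a national chain (not: is a sole proprietorship) → General Business Registration not required.
[R4] does not board or breed animals → Regulatory Permit not required.
[R5] vehicles 9 ≤ 22; closes 9:00 PM, after 5:00 PM → Standard Certificate not required.
[R6] is a franchise of a national chain (not: is a worker-owned cooperative) → Commercial Permit not required.
[R7] does not board or breed animals → Kennel License not required.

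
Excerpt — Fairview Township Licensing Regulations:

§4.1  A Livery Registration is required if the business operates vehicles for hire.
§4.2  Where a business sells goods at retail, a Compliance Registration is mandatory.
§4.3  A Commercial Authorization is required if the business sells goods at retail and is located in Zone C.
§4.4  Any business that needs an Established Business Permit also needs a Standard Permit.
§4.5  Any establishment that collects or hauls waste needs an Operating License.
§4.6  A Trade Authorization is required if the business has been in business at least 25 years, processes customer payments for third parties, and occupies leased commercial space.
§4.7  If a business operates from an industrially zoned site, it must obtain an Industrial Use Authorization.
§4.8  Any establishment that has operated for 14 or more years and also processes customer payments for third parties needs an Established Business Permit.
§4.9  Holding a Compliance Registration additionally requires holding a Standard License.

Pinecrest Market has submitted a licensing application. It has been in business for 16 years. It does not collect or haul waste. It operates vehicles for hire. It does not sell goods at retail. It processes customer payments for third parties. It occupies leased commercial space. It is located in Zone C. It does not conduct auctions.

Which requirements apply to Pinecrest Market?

§4.1 operates vehicles for hire → Livery Registration required.
§4.2 does not sell goods at retail → Compliance Registration not required.
§4.3 does not sell goods at retail; is located in Zone C → Commercial Authorization not required.
§4.4 Established Business Permit is required → Standard Permit also required.
§4.5 does not collect or haul waste → Operating License not required.
§4.6 years in business 16 < 25; processes customer payments for third parties; occupies leased commercial space → Trade Authorization not required.
§4.7 occupies leased commercial space (not: operates from an industrially zoned site) → Industrial Use Authorization not required.
§4.8 years in business 16 ≥ 14; processes customer payments for third parties → Established Business Permit required.
§4.9 Compliance Registration is not required → no effect.

Established Business Permit, Livery Registration, Standard Permit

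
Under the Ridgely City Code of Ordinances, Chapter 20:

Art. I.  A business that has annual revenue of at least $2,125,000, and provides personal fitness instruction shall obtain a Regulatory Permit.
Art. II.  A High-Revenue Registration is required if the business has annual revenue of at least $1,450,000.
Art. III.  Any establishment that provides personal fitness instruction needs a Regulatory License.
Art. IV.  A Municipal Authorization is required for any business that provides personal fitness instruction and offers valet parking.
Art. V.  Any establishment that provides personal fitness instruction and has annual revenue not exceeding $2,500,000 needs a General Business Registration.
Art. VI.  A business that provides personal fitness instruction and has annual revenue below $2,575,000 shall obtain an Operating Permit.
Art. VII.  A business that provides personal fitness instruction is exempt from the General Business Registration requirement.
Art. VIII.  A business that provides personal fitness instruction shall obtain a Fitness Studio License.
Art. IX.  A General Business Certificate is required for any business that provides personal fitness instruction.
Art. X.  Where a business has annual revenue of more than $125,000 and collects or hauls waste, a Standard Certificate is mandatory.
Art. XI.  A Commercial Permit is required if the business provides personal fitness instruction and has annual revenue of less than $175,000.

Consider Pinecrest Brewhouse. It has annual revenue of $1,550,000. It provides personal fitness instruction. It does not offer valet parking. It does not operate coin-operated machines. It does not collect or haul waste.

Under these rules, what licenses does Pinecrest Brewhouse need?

Art. I. revenue $1,550,000 < $2,125,000; provides personal fitness instruction → Regulatory Permit not required.
Art. II. revenue $1,550,000 ≥ $1,450,000 → High-Revenue Registration required.
Art. III. provides personal fitness instruction → Regulatory License required.
Art. IV. provides personal fitness instruction; does not offer valet parking → Municipal Authorization not required.
Art. V. provides personal fitness instruction; revenue $1,550,000 ≤ $2,500,000 → General Business Registration required.
Art. VI. provides personal fitness instruction; revenue $1,550,000 < $2,575,000 → Operating Permit required.
Art. VII. provides personal fitness instruction → exempt from General Business Registration.
Art. VIII. provides personal fitness instruction → Fitness Studio License required.
Art. IX. provides personal fitness instruction → General Business Certificate required.
Art. X. revenue $1,550,000 > $125,000; does not collect or haul waste → Standard Certificate not required.
Art. XI. provides personal fitness instruction; revenue $1,550,000 ≥ $175,000 → Commercial Permit not required.

Fitness Studio License, General Business Certificate, High-Revenue Registration, Operating Permit, Regulatory License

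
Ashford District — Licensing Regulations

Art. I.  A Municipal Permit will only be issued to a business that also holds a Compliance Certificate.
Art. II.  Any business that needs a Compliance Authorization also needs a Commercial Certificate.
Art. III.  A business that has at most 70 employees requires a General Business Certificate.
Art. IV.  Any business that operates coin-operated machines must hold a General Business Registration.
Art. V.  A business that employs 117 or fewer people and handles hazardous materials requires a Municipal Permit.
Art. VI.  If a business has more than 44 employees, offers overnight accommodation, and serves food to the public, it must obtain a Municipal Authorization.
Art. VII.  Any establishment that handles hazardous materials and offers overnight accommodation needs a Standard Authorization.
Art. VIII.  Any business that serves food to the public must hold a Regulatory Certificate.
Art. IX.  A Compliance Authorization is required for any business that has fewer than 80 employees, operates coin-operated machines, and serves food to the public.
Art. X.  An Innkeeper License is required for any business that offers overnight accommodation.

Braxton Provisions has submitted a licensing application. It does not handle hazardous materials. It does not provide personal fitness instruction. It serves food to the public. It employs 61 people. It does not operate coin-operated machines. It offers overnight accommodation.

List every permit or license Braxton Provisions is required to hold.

Art. I. Municipal Permit is not required → no effect.
Art. II. Compliance Authorization is not required → no effect.
Art. III. employees 61 ≤ 70 → General Business Certificate required.
Art. IV. does not operate coin-operated machines → General Business Registration not required.
Art. V. employees 61 ≤ 117; does not handle hazardous materials → Municipal Permit not required.
Art. VI. employees 61 > 44; offers overnight accommodation; serves food to the public → Municipal Authorization required.
Art. VII. does not handle hazardous materials; offers overnight accommodation → Standard Authorization not required.
Art. VIII. serves food to the public → Regulatory Certificate required.
Art. IX. employees 61 < 80; does not operate coin-operated machines; serves food to the public → Compliance Authorization not required.
Art. X. offers overnight accommodation → Innkeeper License required.

General Business Certificate, Innkeeper License, Municipal Authorization, Regulatory Certificate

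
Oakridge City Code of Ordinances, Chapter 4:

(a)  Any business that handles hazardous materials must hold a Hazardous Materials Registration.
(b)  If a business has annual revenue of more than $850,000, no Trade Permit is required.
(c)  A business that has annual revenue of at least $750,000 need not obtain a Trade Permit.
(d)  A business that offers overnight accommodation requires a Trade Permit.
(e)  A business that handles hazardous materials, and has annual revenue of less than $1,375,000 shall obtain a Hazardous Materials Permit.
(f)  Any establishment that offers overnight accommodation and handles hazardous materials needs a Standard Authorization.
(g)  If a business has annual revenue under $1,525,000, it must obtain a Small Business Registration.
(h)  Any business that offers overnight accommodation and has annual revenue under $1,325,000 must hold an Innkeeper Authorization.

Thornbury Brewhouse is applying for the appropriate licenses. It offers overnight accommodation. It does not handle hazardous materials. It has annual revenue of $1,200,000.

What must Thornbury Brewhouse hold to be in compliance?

Innkeeper Authorization, Small Business Registration

(a) does not handle hazardous materials → Hazardous Materials Registration not required.
(b) revenue $1,200,000 > $850,000 → exempt from Trade Permit.
(c) revenue $1,200,000 ≥ $750,000 → exempt from Trade Permit.
(d) offers overnight accommodation → Trade Permit required.
(e) does not handle hazardous materials; revenue $1,200,000 < $1,375,000 → Hazardous Materials Permit not required.
(f) offers overnight accommodation; does not handle hazardous materials → Standard Authorization not required.
(g) revenue $1,200,000 < $1,525,000 → Small Business Registration required.
(h) offers overnight accommodation; revenue $1,200,000 < $1,325,000 → Innkeeper Authorization required.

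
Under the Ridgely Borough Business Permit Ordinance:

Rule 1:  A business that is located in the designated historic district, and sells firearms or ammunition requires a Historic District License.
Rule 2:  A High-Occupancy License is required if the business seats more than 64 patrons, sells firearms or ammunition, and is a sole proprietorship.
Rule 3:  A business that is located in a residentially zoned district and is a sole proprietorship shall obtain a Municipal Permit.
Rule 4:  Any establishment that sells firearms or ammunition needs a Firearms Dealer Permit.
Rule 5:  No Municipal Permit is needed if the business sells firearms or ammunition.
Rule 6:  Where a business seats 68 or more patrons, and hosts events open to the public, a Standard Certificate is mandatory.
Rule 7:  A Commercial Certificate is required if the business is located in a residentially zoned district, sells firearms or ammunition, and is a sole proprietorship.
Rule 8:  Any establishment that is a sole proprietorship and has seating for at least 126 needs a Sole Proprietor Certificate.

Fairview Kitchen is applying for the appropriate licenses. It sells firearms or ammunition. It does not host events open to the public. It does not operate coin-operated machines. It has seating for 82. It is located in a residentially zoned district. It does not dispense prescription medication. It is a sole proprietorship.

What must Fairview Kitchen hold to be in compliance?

Commercial Certificate, Firearms Dealer Permit, High-Occupancy License

Rule 1: is located in a residentially zoned district (not: is located in the designated historic district); sells firearms or ammunition → Historic District License not required.
Rule 2: seating 82 > 64; sells firearms or ammunition; is a sole proprietorship → High-Occupancy License required.
Rule 3: is located in a residentially zoned district; is a sole proprietorship → Municipal Permit required.
Rule 4: sells firearms or ammunition → Firearms Dealer Permit required.
Rule 5: sells firearms or ammunition → exempt from Municipal Permit.
Rule 6: seating 82 ≥ 68; does not host events open to the public → Standard Certificate not required.
Rule 7: is located in a residentially zoned district; sells firearms or ammunition; is a sole proprietorship → Commercial Certificate required.
Rule 8: is a sole proprietorship; seating 82 < 126 → Sole Proprietor Certificate not required.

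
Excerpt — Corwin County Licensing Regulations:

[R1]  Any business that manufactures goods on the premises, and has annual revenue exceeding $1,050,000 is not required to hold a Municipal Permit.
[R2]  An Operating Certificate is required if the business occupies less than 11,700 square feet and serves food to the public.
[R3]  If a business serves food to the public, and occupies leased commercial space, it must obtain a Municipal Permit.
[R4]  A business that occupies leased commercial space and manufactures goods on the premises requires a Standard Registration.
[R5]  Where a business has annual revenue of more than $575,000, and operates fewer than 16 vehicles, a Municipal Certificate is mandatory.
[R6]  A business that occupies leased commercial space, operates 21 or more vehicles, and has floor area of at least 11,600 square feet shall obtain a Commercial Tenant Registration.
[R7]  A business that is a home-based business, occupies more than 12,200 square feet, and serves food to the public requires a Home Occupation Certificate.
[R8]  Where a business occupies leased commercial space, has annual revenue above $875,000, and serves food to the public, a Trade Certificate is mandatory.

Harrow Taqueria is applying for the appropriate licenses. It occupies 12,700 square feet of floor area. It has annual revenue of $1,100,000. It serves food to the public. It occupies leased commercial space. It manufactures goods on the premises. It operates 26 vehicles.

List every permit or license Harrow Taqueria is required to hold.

Commercial Tenant Registration, Standard Registration, Trade Certificate

[R1] manufactures goods on the premises; revenue $1,100,000 > $1,050,000 → exempt from Municipal Permit.
[R2] floor area 12,700 square feet ≥ 11,700 square feet; serves food to the public → Operating Certificate not required.
[R3] serves food to the public; occupies leased commercial space → Municipal Permit required.
[R4] occupies leased commercial space; manufactures goods on the premises → Standard Registration required.
[R5] revenue $1,100,000 > $575,000; vehicles 26 ≥ 16 → Municipal Certificate not required.
[R6] occupies leased commercial space; vehicles 26 ≥ 21; floor area 12,700 square feet ≥ 11,600 square feet → Commercial Tenant Registration required.
[R7] occupies leased commercial space (not: is a home-based business); floor area 12,700 square feet > 12,200 square feet; serves food to the public → Home Occupation Certificate not required.
[R8] occupies leased commercial space; revenue $1,100,000 > $875,000; serves food to the public → Trade Certificate required.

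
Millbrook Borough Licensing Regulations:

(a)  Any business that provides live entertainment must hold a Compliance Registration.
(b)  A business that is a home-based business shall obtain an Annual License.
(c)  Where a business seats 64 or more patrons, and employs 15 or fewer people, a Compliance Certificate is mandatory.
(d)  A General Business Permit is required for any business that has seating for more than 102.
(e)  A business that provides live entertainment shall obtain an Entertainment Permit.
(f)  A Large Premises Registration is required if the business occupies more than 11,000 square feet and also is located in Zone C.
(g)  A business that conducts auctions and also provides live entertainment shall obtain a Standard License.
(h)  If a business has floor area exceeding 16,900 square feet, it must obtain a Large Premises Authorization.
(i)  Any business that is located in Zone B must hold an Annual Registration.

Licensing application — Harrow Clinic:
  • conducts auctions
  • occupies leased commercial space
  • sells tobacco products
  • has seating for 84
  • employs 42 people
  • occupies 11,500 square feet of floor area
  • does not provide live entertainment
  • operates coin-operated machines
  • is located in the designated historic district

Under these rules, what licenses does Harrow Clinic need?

None

(a) does not provide live entertainment → Compliance Registration not required.
(b) occupies leased commercial space (not: is a home-based business) → Annual License not required.
(c) seating 84 ≥ 64; employees 42 > 15 → Compliance Certificate not required.
(d) seating 84 ≤ 102 → General Business Permit not required.
(e) does not provide live entertainment → Entertainment Permit not required.
(f) floor area 11,500 square feet > 11,000 square feet; is located in the designated historic district (not: is located in Zone C) → Large Premises Registration not required.
(g) conducts auctions; does not provide live entertainment → Standard License not required.
(h) floor area 11,500 square feet ≤ 16,900 square feet → Large Premises Authorization not required.
(i) is located in the designated historic district (not: is located in Zone B) → Annual Registration not required.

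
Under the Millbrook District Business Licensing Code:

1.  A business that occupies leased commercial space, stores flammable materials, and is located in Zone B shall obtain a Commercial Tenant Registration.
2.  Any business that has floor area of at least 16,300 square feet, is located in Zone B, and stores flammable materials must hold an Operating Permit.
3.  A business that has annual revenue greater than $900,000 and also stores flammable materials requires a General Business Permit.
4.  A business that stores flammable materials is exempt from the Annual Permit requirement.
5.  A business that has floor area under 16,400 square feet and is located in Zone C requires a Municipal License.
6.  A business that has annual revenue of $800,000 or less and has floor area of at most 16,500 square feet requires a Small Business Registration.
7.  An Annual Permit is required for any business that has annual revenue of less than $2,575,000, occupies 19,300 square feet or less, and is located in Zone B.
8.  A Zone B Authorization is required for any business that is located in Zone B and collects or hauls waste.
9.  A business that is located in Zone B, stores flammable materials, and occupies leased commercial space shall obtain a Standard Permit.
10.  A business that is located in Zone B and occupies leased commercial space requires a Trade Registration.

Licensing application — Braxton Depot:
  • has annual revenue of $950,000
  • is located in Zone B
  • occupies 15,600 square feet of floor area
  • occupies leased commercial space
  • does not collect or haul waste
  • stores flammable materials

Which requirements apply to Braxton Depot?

1. occupies leased commercial space; stores flammable materials; is located in Zone B → Commercial Tenant Registration required.
2. floor area 15,600 square feet < 16,300 square feet; is located in Zone B; stores flammable materials → Operating Permit not required.
3. revenue $950,000 > $900,000; stores flammable materials → General Business Permit required.
4. stores flammable materials → exempt from Annual Permit.
5. floor area 15,600 square feet < 16,400 square feet; is located in Zone B (not: is located in Zone C) → Municipal License not required.
6. revenue $950,000 > $800,000; floor area 15,600 square feet ≤ 16,500 square feet → Small Business Registration not required.
7. revenue $950,000 < $2,575,000; floor area 15,600 square feet ≤ 19,300 square feet; is located in Zone B → Annual Permit required.
8. is located in Zone B; does not collect or haul waste → Zone B Authorization not required.
9. is located in Zone B; stores flammable materials; occupies leased commercial space → Standard Permit required.
10. is located in Zone B; occupies leased commercial space → Trade Registration required.

Commercial Tenant Registration, General Business Permit, Standard Permit, Trade Registration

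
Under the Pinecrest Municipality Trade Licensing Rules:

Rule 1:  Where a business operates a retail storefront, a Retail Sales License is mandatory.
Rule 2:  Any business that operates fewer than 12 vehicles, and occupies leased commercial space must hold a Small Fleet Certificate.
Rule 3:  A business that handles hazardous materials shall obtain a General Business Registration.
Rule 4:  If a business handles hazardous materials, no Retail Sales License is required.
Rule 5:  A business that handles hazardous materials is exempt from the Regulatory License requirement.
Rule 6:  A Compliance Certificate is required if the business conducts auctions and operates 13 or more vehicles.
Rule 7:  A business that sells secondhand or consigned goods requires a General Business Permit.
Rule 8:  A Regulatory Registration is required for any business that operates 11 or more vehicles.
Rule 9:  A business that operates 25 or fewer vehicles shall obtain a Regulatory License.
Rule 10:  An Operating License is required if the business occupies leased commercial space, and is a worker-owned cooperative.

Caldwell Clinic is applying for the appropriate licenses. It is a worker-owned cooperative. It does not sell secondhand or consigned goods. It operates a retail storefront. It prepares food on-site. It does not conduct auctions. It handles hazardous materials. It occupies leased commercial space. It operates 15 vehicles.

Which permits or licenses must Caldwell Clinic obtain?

Rule 1: operates a retail storefront → Retail Sales License required.
Rule 2: vehicles 15 ≥ 12; occupies leased commercial space → Small Fleet Certificate not required.
Rule 3: handles hazardous materials → General Business Registration required.
Rule 4: handles hazardous materials → exempt from Retail Sales License.
Rule 5: handles hazardous materials → exempt from Regulatory License.
Rule 6: does not conduct auctions; vehicles 15 ≥ 13 → Compliance Certificate not required.
Rule 7: does not sell secondhand or consigned goods → General Business Permit not required.
Rule 8: vehicles 15 ≥ 11 → Regulatory Registration required.
Rule 9: vehicles 15 ≤ 25 → Regulatory License required.
Rule 10: occupies leased commercial space; is a worker-owned cooperative → Operating License required.

General Business Registration, Operating License, Regulatory Registration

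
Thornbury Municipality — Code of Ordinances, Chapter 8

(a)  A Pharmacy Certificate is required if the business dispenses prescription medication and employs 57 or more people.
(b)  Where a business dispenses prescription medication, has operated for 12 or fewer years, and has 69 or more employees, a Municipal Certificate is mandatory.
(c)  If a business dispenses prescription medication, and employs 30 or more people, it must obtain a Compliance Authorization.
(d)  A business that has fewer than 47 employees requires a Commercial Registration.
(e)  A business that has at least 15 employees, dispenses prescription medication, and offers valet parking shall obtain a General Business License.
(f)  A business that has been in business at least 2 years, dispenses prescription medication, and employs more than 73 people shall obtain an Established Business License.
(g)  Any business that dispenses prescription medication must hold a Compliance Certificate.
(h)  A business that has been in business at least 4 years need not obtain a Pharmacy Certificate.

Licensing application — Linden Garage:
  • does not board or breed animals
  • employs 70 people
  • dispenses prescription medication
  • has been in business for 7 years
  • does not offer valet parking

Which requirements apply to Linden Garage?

Compliance Authorization, Compliance Certificate, Municipal Certificate

(a) dispenses prescription medication; employees 70 ≥ 57 → Pharmacy Certificate required.
(b) dispenses prescription medication; years in business 7 ≤ 12; employees 70 ≥ 69 → Municipal Certificate required.
(c) dispenses prescription medication; employees 70 ≥ 30 → Compliance Authorization required.
(d) employees 70 ≥ 47 → Commercial Registration not required.
(e) employees 70 ≥ 15; dispenses prescription medication; does not offer valet parking → General Business License not required.
(f) years in business 7 ≥ 2; dispenses prescription medication; employees 70 ≤ 73 → Established Business License not required.
(g) dispenses prescription medication → Compliance Certificate required.
(h) years in business 7 ≥ 4 → exempt from Pharmacy Certificate.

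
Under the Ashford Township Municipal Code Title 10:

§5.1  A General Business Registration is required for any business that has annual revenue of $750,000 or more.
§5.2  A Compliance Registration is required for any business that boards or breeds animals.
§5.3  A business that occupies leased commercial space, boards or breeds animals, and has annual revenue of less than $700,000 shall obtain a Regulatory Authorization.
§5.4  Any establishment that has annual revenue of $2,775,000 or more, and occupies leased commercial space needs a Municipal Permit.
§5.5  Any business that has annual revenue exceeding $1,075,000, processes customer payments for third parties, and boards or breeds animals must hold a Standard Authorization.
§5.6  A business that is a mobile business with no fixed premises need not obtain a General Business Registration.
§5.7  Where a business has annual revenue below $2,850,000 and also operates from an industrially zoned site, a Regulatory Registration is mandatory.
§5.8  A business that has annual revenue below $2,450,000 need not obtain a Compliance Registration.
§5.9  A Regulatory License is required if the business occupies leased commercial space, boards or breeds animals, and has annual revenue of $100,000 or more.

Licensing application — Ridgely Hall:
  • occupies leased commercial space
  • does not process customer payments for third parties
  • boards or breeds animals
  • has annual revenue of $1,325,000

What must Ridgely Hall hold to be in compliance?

§5.1 revenue $1,325,000 ≥ $750,000 → General Business Registration required.
§5.2 boards or breeds animals → Compliance Registration required.
§5.3 occupies leased commercial space; boards or breeds animals; revenue $1,325,000 ≥ $700,000 → Regulatory Authorization not required.
§5.4 revenue $1,325,000 < $2,775,000; occupies leased commercial space → Municipal Permit not required.
§5.5 revenue $1,325,000 > $1,075,000; does not process customer payments for third parties; boards or breeds animals → Standard Authorization not required.
§5.6 occupies leased commercial space (not: is a mobile business with no fixed premises) → General Business Registration exemption does not apply.
§5.7 revenue $1,325,000 < $2,850,000; occupies leased commercial space (not: operates from an industrially zoned site) → Regulatory Registration not required.
§5.8 revenue $1,325,000 < $2,450,000 → exempt from Compliance Registration.
§5.9 occupies leased commercial space; boards or breeds animals; revenue $1,325,000 ≥ $100,000 → Regulatory License required.

General Business Registration, Regulatory License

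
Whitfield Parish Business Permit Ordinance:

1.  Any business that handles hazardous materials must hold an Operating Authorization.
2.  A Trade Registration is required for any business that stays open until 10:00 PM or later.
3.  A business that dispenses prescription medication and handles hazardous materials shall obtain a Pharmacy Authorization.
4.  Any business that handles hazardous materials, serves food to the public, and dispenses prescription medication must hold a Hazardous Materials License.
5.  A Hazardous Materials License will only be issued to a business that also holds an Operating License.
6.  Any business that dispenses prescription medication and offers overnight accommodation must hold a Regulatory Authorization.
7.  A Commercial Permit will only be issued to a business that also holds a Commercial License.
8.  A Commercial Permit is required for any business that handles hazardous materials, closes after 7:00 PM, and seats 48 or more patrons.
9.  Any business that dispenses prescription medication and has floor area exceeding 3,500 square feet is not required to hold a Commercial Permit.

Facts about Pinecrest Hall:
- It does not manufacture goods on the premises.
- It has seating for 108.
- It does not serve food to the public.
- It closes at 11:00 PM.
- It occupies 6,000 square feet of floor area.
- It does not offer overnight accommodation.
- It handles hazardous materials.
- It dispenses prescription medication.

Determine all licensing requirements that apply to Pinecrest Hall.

Operating Authorization, Pharmacy Authorization, Trade Registration

1. handles hazardous materials → Operating Authorization required.
2. closes 11:00 PM, after 10:00 PM → Trade Registration required.
3. dispenses prescription medication; handles hazardous materials → Pharmacy Authorization required.
4. handles hazardous materials; does not serve food to the public; dispenses prescription medication → Hazardous Materials License not required.
5. Hazardous Materials License is not required → no effect.
6. dispenses prescription medication; does not offer overnight accommodation → Regulatory Authorization not required.
7. Commercial Permit is not required → no effect.
8. handles hazardous materials; closes 11:00 PM, after 7:00 PM; seating 108 ≥ 48 → Commercial Permit required.
9. dispenses prescription medication; floor area 6,000 square feet > 3,500 square feet → exempt from Commercial Permit.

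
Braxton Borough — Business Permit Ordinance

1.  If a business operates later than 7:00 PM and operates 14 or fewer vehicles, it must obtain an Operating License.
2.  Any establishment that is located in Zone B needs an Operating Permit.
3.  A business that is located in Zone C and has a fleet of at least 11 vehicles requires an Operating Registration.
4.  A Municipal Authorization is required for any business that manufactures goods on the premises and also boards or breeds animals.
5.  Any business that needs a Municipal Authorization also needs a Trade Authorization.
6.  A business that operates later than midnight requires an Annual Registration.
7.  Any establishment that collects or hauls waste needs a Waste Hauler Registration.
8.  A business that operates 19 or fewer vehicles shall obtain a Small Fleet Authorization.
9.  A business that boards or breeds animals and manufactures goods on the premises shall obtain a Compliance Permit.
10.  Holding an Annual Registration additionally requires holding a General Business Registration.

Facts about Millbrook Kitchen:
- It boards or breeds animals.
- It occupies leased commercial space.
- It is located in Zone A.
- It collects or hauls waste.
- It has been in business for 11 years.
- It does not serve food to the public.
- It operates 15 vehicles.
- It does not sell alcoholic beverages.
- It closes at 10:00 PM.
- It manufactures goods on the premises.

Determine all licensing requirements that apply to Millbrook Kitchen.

Compliance Permit, Municipal Authorization, Small Fleet Authorization, Trade Authorization, Waste Hauler Registration

1. closes 10:00 PM, after 7:00 PM; vehicles 15 > 14 → Operating License not required.
2. is located in Zone A (not: is located in Zone B) → Operating Permit not required.
3. is located in Zone A (not: is located in Zone C); vehicles 15 ≥ 11 → Operating Registration not required.
4. manufactures goods on the premises; boards or breeds animals → Municipal Authorization required.
5. Municipal Authorization is required → Trade Authorization also required.
6. closes 10:00 PM, at/before midnight → Annual Registration not required.
7. collects or hauls waste → Waste Hauler Registration required.
8. vehicles 15 ≤ 19 → Small Fleet Authorization required.
9. boards or breeds animals; manufactures goods on the premises → Compliance Permit required.
10. Annual Registration is not required → no effect.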